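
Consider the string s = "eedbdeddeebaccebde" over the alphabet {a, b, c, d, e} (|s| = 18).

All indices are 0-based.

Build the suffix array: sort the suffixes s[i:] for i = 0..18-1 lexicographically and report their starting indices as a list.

sorted suffixes:
  #0 SA[0]=11  'accebde'
  #1 SA[1]=10  'baccebde'
  #2 SA[2]=15  'bde'
  #3 SA[3]=3  'bdeddeebaccebde'
  #4 SA[4]=12  'ccebde'
  #5 SA[5]=13  'cebde'
  #6 SA[6]=2  'dbdeddeebaccebde'
  #7 SA[7]=6  'ddeebaccebde'
  #8 SA[8]=16  'de'
  #9 SA[9]=4  'deddeebaccebde'
  #10 SA[10]=7  'deebaccebde'
  #11 SA[11]=17  'e'
  #12 SA[12]=9  'ebaccebde'
  #13 SA[13]=14  'ebde'
  #14 SA[14]=1  'edbdeddeebaccebde'
  #15 SA[15]=5  'eddeebaccebde'
  #16 SA[16]=8  'eebaccebde'
  #17 SA[17]=0  'eedbdeddeebaccebde'

[11, 10, 15, 3, 12, 13, 2, 6, 16, 4, 7, 17, 9, 14, 1, 5, 8, 0]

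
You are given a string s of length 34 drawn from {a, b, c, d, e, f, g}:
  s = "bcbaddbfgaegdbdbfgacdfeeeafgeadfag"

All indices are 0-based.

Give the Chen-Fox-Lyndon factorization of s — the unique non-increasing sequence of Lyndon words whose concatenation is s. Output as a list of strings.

["bc", "b", "addbfgaegdbdbfg", "acdfeeeafgeadfag"]

emit factor 1: 'bc' (i=0, period=2)
emit factor 2: 'b' (i=2, period=1)
emit factor 3: 'addbfgaegdbdbfg' (i=3, period=15)
emit factor 4: 'acdfeeeafgeadfag' (i=18, period=16)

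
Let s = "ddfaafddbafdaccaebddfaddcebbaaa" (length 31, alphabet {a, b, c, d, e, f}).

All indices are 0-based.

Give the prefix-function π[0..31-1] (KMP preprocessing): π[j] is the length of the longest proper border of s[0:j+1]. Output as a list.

π[0] = 0
j=1 s[j]='d': π[1]=1 (border 'd')
j=2 s[j]='f': k: 1→0; π[2]=0 (border '')
j=3 s[j]='a': π[3]=0 (border '')
j=4 s[j]='a': π[4]=0 (border '')
j=5 s[j]='f': π[5]=0 (border '')
j=6 s[j]='d': π[6]=1 (border 'd')
j=7 s[j]='d': π[7]=2 (border 'dd')
j=8 s[j]='b': k: 2→1→0; π[8]=0 (border '')
j=9 s[j]='a': π[9]=0 (border '')
j=10 s[j]='f': π[10]=0 (border '')
j=11 s[j]='d': π[11]=1 (border 'd')
j=12 s[j]='a': k: 1→0; π[12]=0 (border '')
j=13 s[j]='c': π[13]=0 (border '')
j=14 s[j]='c': π[14]=0 (border '')
j=15 s[j]='a': π[15]=0 (border '')
j=16 s[j]='e': π[16]=0 (border '')
j=17 s[j]='b': π[17]=0 (border '')
j=18 s[j]='d': π[18]=1 (border 'd')
j=19 s[j]='d': π[19]=2 (border 'dd')
j=20 s[j]='f': π[20]=3 (border 'ddf')
j=21 s[j]='a': π[21]=4 (border 'ddfa')
j=22 s[j]='d': k: 4→0; π[22]=1 (border 'd')
j=23 s[j]='d': π[23]=2 (border 'dd')
j=24 s[j]='c': k: 2→1→0; π[24]=0 (border '')
j=25 s[j]='e': π[25]=0 (border '')
j=26 s[j]='b': π[26]=0 (border '')
j=27 s[j]='b': π[27]=0 (border '')
j=28 s[j]='a': π[28]=0 (border '')
j=29 s[j]='a': π[29]=0 (border '')
j=30 s[j]='a': π[30]=0 (border '')

[0, 1, 0, 0, 0, 0, 1, 2, 0, 0, 0, 1, 0, 0, 0, 0, 0, 0, 1, 2, 3, 4, 1, 2, 0, 0, 0, 0, 0, 0, 0]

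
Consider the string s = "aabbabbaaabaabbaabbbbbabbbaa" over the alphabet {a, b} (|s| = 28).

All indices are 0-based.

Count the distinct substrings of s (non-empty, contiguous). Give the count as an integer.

323

rank | idx | suffix
   0 |  27 | a
   1 |  26 | aa
   2 |   7 | aaabaabbaabbbbbabbbaa
   3 |   8 | aabaabbaabbbbbabbbaa
   4 |  11 | aabbaabbbbbabbbaa
   5 |   0 | aabbabbaaabaabbaabbbbbabbbaa
   6 |  15 | aabbbbbabbbaa
   7 |   9 | abaabbaabbbbbabbbaa
   8 |   4 | abbaaabaabbaabbbbbabbbaa
   9 |  12 | abbaabbbbbabbbaa
  10 |   1 | abbabbaaabaabbaabbbbbabbbaa
  11 |  22 | abbbaa
  12 |  16 | abbbbbabbbaa
  13 |  25 | baa
  14 |   6 | baaabaabbaabbbbbabbbaa
  15 |  10 | baabbaabbbbbabbbaa
  16 |  14 | baabbbbbabbbaa
  17 |   3 | babbaaabaabbaabbbbbabbbaa
  18 |  21 | babbbaa
  19 |  24 | bbaa
  20 |   5 | bbaaabaabbaabbbbbabbbaa
  21 |  13 | bbaabbbbbabbbaa
  22 |   2 | bbabbaaabaabbaabbbbbabbbaa
  23 |  20 | bbabbbaa
  24 |  23 | bbbaa
  25 |  19 | bbbabbbaa
  26 |  18 | bbbbabbbaa
  27 |  17 | bbbbbabbbaa

SA = [27, 26, 7, 8, 11, 0, 15, 9, 4, 12, 1, 22, 16, 25, 6, 10, 14, 3, 21, 24, 5, 13, 2, 20, 23, 19, 18, 17]
rank  pair      lcp
   1  s[27:],s[26:]  1  'a'
   2  s[26:],s[7:]  2  'aa'
   3  s[7:],s[8:]  2  'aa'
   4  s[8:],s[11:]  3  'aab'
   5  s[11:],s[0:]  5  'aabba'
   6  s[0:],s[15:]  4  'aabb'
   7  s[15:],s[9:]  1  'a'
   8  s[9:],s[4:]  2  'ab'
   9  s[4:],s[12:]  5  'abbaa'
  10  s[12:],s[1:]  4  'abba'
  11  s[1:],s[22:]  3  'abb'
  12  s[22:],s[16:]  4  'abbb'
  13  s[16:],s[25:]  0  ''
  14  s[25:],s[6:]  3  'baa'
  15  s[6:],s[10:]  3  'baa'
  16  s[10:],s[14:]  5  'baabb'
  17  s[14:],s[3:]  2  'ba'
  18  s[3:],s[21:]  4  'babb'
  19  s[21:],s[24:]  1  'b'
  20  s[24:],s[5:]  4  'bbaa'
  21  s[5:],s[13:]  4  'bbaa'
  22  s[13:],s[2:]  3  'bba'
  23  s[2:],s[20:]  5  'bbabb'
  24  s[20:],s[23:]  2  'bb'
  25  s[23:],s[19:]  4  'bbba'
  26  s[19:],s[18:]  3  'bbb'
  27  s[18:],s[17:]  4  'bbbb'

n(n+1)/2 = 28·29/2 = 406
Σ LCP = 0 + 1 + 2 + 2 + 3 + 5 + 4 + 1 + 2 + 5 + 4 + 3 + 4 + 0 + 3 + 3 + 5 + 2 + 4 + 1 + 4 + 4 + 3 + 5 + 2 + 4 + 3 + 4 = 83
distinct = 406 − 83 = 323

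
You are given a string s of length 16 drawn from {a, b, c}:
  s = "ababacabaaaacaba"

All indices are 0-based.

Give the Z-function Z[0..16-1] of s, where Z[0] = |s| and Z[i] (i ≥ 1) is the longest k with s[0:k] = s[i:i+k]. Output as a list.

[16, 0, 3, 0, 1, 0, 3, 0, 1, 1, 1, 1, 0, 3, 0, 1]

Z[0]=16
i=1: outside box; Z[1]=0
i=2: outside box; Z[2]=3 scan→box=[2,5)
i=3: min(r-i=2, Z[1]=0)=0; Z[3]=0
i=4: min(r-i=1, Z[2]=3)=1; Z[4]=1
i=5: outside box; Z[5]=0
i=6: outside box; Z[6]=3 scan→box=[6,9)
i=7: min(r-i=2, Z[1]=0)=0; Z[7]=0
i=8: min(r-i=1, Z[2]=3)=1; Z[8]=1
i=9: outside box; Z[9]=1 scan→box=[9,10)
i=10: outside box; Z[10]=1 scan→box=[10,11)
i=11: outside box; Z[11]=1 scan→box=[11,12)
i=12: outside box; Z[12]=0
i=13: outside box; Z[13]=3 scan→box=[13,16)
i=14: min(r-i=2, Z[1]=0)=0; Z[14]=0
i=15: min(r-i=1, Z[2]=3)=1; Z[15]=1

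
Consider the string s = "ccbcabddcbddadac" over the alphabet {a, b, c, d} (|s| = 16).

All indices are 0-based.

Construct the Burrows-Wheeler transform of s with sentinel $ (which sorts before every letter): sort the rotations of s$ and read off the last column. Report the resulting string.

rank  rotation           last
    0  $ccbcabddcbddadac  c
    1  abddcbddadac$ccbc  c
    2  ac$ccbcabddcbddad  d
    3  adac$ccbcabddcbdd  d
    4  bcabddcbddadac$cc  c
    5  bddadac$ccbcabddc  c
    6  bddcbddadac$ccbca  a
    7  c$ccbcabddcbddada  a
    8  cabddcbddadac$ccb  b
    9  cbcabddcbddadac$c  c
   10  cbddadac$ccbcabdd  d
   11  ccbcabddcbddadac$  $
   12  dac$ccbcabddcbdda  a
   13  dadac$ccbcabddcbd  d
   14  dcbddadac$ccbcabd  d
   15  ddadac$ccbcabddcb  b
   16  ddcbddadac$ccbcab  b

ccddccaabcd$addbb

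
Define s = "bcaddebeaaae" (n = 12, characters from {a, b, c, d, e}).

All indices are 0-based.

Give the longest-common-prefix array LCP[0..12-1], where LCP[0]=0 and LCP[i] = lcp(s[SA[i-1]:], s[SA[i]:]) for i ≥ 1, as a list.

rank→(start, suffix):
  0 → (8, 'aaae')
  1 → (9, 'aae')
  2 → (2, 'addebeaaae')
  3 → (10, 'ae')
  4 → (0, 'bcaddebeaaae')
  5 → (6, 'beaaae')
  6 → (1, 'caddebeaaae')
  7 → (3, 'ddebeaaae')
  8 → (4, 'debeaaae')
  9 → (11, 'e')
  10 → (7, 'eaaae')
  11 → (5, 'ebeaaae')

SA = [8, 9, 2, 10, 0, 6, 1, 3, 4, 11, 7, 5]
i: (SA[i-1],SA[i]) lcp shared
  1: (8,9) 2 'aa'
  2: (9,2) 1 'a'
  3: (2,10) 1 'a'
  4: (10,0) 0 ''
  5: (0,6) 1 'b'
  6: (6,1) 0 ''
  7: (1,3) 0 ''
  8: (3,4) 1 'd'
  9: (4,11) 0 ''
  10: (11,7) 1 'e'
  11: (7,5) 1 'e'

[0, 2, 1, 1, 0, 1, 0, 0, 1, 0, 1, 1]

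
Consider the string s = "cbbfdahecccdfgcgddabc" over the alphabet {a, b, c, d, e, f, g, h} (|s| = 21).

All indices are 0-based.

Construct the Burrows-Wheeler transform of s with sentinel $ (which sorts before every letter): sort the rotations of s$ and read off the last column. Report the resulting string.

cddcabb$eccgdfgchbdfca

rank  rotation                last
    0  $cbbfdahecccdfgcgddabc  c
    1  abc$cbbfdahecccdfgcgdd  d
    2  ahecccdfgcgddabc$cbbfd  d
    3  bbfdahecccdfgcgddabc$c  c
    4  bc$cbbfdahecccdfgcgdda  a
    5  bfdahecccdfgcgddabc$cb  b
    6  c$cbbfdahecccdfgcgddab  b
    7  cbbfdahecccdfgcgddabc$  $
    8  cccdfgcgddabc$cbbfdahe  e
    9  ccdfgcgddabc$cbbfdahec  c
   10  cdfgcgddabc$cbbfdahecc  c
   11  cgddabc$cbbfdahecccdfg  g
   12  dabc$cbbfdahecccdfgcgd  d
   13  dahecccdfgcgddabc$cbbf  f
   14  ddabc$cbbfdahecccdfgcg  g
   15  dfgcgddabc$cbbfdaheccc  c
   16  ecccdfgcgddabc$cbbfdah  h
   17  fdahecccdfgcgddabc$cbb  b
   18  fgcgddabc$cbbfdahecccd  d
   19  gcgddabc$cbbfdahecccdf  f
   20  gddabc$cbbfdahecccdfgc  c
   21  hecccdfgcgddabc$cbbfda  a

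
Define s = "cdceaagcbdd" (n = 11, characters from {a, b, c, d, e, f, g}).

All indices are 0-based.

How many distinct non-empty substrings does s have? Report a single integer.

61

rank→(start, suffix):
  0 → (4, 'aagcbdd')
  1 → (5, 'agcbdd')
  2 → (8, 'bdd')
  3 → (7, 'cbdd')
  4 → (0, 'cdceaagcbdd')
  5 → (2, 'ceaagcbdd')
  6 → (10, 'd')
  7 → (1, 'dceaagcbdd')
  8 → (9, 'dd')
  9 → (3, 'eaagcbdd')
  10 → (6, 'gcbdd')

SA = [4, 5, 8, 7, 0, 2, 10, 1, 9, 3, 6]
rank  pair      lcp
   1  s[4:],s[5:]  1  'a'
   2  s[5:],s[8:]  0  ''
   3  s[8:],s[7:]  0  ''
   4  s[7:],s[0:]  1  'c'
   5  s[0:],s[2:]  1  'c'
   6  s[2:],s[10:]  0  ''
   7  s[10:],s[1:]  1  'd'
   8  s[1:],s[9:]  1  'd'
   9  s[9:],s[3:]  0  ''
  10  s[3:],s[6:]  0  ''

n(n+1)/2 = 11·12/2 = 66
Σ LCP = 0 + 1 + 0 + 0 + 1 + 1 + 0 + 1 + 1 + 0 + 0 = 5
distinct = 66 − 5 = 61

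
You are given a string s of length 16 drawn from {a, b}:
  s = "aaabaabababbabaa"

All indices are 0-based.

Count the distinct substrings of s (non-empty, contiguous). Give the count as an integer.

rank→(start, suffix):
  0 → (15, 'a')
  1 → (14, 'aa')
  2 → (0, 'aaabaabababbabaa')
  3 → (1, 'aabaabababbabaa')
  4 → (4, 'aabababbabaa')
  5 → (12, 'abaa')
  6 → (2, 'abaabababbabaa')
  7 → (5, 'abababbabaa')
  8 → (7, 'ababbabaa')
  9 → (9, 'abbabaa')
  10 → (13, 'baa')
  11 → (3, 'baabababbabaa')
  12 → (11, 'babaa')
  13 → (6, 'bababbabaa')
  14 → (8, 'babbabaa')
  15 → (10, 'bbabaa')

SA = [15, 14, 0, 1, 4, 12, 2, 5, 7, 9, 13, 3, 11, 6, 8, 10]
i: (SA[i-1],SA[i]) lcp shared
  1: (15,14) 1 'a'
  2: (14,0) 2 'aa'
  3: (0,1) 2 'aa'
  4: (1,4) 4 'aaba'
  5: (4,12) 1 'a'
  6: (12,2) 4 'abaa'
  7: (2,5) 3 'aba'
  8: (5,7) 4 'abab'
  9: (7,9) 2 'ab'
  10: (9,13) 0 ''
  11: (13,3) 3 'baa'
  12: (3,11) 2 'ba'
  13: (11,6) 4 'baba'
  14: (6,8) 3 'bab'
  15: (8,10) 1 'b'

n(n+1)/2 = 16·17/2 = 136
Σ LCP = 0 + 1 + 2 + 2 + 4 + 1 + 4 + 3 + 4 + 2 + 0 + 3 + 2 + 4 + 3 + 1 = 36
distinct = 136 − 36 = 100

100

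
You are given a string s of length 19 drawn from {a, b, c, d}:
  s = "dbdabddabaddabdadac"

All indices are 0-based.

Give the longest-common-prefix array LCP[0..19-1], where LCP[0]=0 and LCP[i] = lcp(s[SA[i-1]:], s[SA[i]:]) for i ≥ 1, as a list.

sorted suffixes:
  #0 SA[0]=7  'abaddabdadac'
  #1 SA[1]=12  'abdadac'
  #2 SA[2]=3  'abddabaddabdadac'
  #3 SA[3]=17  'ac'
  #4 SA[4]=15  'adac'
  #5 SA[5]=9  'addabdadac'
  #6 SA[6]=8  'baddabdadac'
  #7 SA[7]=1  'bdabddabaddabdadac'
  #8 SA[8]=13  'bdadac'
  #9 SA[9]=4  'bddabaddabdadac'
  #10 SA[10]=18  'c'
  #11 SA[11]=6  'dabaddabdadac'
  #12 SA[12]=11  'dabdadac'
  #13 SA[13]=2  'dabddabaddabdadac'
  #14 SA[14]=16  'dac'
  #15 SA[15]=14  'dadac'
  #16 SA[16]=0  'dbdabddabaddabdadac'
  #17 SA[17]=5  'ddabaddabdadac'
  #18 SA[18]=10  'ddabdadac'

SA = [7, 12, 3, 17, 15, 9, 8, 1, 13, 4, 18, 6, 11, 2, 16, 14, 0, 5, 10]
i: (SA[i-1],SA[i]) lcp shared
  1: (7,12) 2 'ab'
  2: (12,3) 3 'abd'
  3: (3,17) 1 'a'
  4: (17,15) 1 'a'
  5: (15,9) 2 'ad'
  6: (9,8) 0 ''
  7: (8,1) 1 'b'
  8: (1,13) 3 'bda'
  9: (13,4) 2 'bd'
  10: (4,18) 0 ''
  11: (18,6) 0 ''
  12: (6,11) 3 'dab'
  13: (11,2) 4 'dabd'
  14: (2,16) 2 'da'
  15: (16,14) 2 'da'
  16: (14,0) 1 'd'
  17: (0,5) 1 'd'
  18: (5,10) 4 'ddab'

[0, 2, 3, 1, 1, 2, 0, 1, 3, 2, 0, 0, 3, 4, 2, 2, 1, 1, 4]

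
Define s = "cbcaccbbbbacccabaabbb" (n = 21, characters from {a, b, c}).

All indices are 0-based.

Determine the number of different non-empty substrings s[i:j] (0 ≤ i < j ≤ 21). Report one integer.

199

rank | idx | suffix
   0 |  16 | aabbb
   1 |  14 | abaabbb
   2 |  17 | abbb
   3 |   3 | accbbbbacccabaabbb
   4 |  10 | acccabaabbb
   5 |  20 | b
   6 |  15 | baabbb
   7 |   9 | bacccabaabbb
   8 |  19 | bb
   9 |   8 | bbacccabaabbb
  10 |  18 | bbb
  11 |   7 | bbbacccabaabbb
  12 |   6 | bbbbacccabaabbb
  13 |   1 | bcaccbbbbacccabaabbb
  14 |  13 | cabaabbb
  15 |   2 | caccbbbbacccabaabbb
  16 |   5 | cbbbbacccabaabbb
  17 |   0 | cbcaccbbbbacccabaabbb
  18 |  12 | ccabaabbb
  19 |   4 | ccbbbbacccabaabbb
  20 |  11 | cccabaabbb

SA = [16, 14, 17, 3, 10, 20, 15, 9, 19, 8, 18, 7, 6, 1, 13, 2, 5, 0, 12, 4, 11]
[i] adj suffixes → lcp
  [1] 16/14 → 1 ('a')
  [2] 14/17 → 2 ('ab')
  [3] 17/3 → 1 ('a')
  [4] 3/10 → 3 ('acc')
  [5] 10/20 → 0 ('')
  [6] 20/15 → 1 ('b')
  [7] 15/9 → 2 ('ba')
  [8] 9/19 → 1 ('b')
  [9] 19/8 → 2 ('bb')
  [10] 8/18 → 2 ('bb')
  [11] 18/7 → 3 ('bbb')
  [12] 7/6 → 3 ('bbb')
  [13] 6/1 → 1 ('b')
  [14] 1/13 → 0 ('')
  [15] 13/2 → 2 ('ca')
  [16] 2/5 → 1 ('c')
  [17] 5/0 → 2 ('cb')
  [18] 0/12 → 1 ('c')
  [19] 12/4 → 2 ('cc')
  [20] 4/11 → 2 ('cc')

n(n+1)/2 = 21·22/2 = 231
Σ LCP = 0 + 1 + 2 + 1 + 3 + 0 + 1 + 2 + 1 + 2 + 2 + 3 + 3 + 1 + 0 + 2 + 1 + 2 + 1 + 2 + 2 = 32
distinct = 231 − 32 = 199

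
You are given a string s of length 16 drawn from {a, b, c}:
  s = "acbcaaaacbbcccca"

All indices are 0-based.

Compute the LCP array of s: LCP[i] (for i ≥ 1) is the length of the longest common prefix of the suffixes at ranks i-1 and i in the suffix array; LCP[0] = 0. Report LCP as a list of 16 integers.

[0, 1, 3, 2, 1, 3, 0, 1, 2, 0, 2, 1, 2, 1, 2, 3]

rank→(start, suffix):
  0 → (15, 'a')
  1 → (4, 'aaaacbbcccca')
  2 → (5, 'aaacbbcccca')
  3 → (6, 'aacbbcccca')
  4 → (7, 'acbbcccca')
  5 → (0, 'acbcaaaacbbcccca')
  6 → (9, 'bbcccca')
  7 → (2, 'bcaaaacbbcccca')
  8 → (10, 'bcccca')
  9 → (14, 'ca')
  10 → (3, 'caaaacbbcccca')
  11 → (8, 'cbbcccca')
  12 → (1, 'cbcaaaacbbcccca')
  13 → (13, 'cca')
  14 → (12, 'ccca')
  15 → (11, 'cccca')

SA = [15, 4, 5, 6, 7, 0, 9, 2, 10, 14, 3, 8, 1, 13, 12, 11]
[i] adj suffixes → lcp
  [1] 15/4 → 1 ('a')
  [2] 4/5 → 3 ('aaa')
  [3] 5/6 → 2 ('aa')
  [4] 6/7 → 1 ('a')
  [5] 7/0 → 3 ('acb')
  [6] 0/9 → 0 ('')
  [7] 9/2 → 1 ('b')
  [8] 2/10 → 2 ('bc')
  [9] 10/14 → 0 ('')
  [10] 14/3 → 2 ('ca')
  [11] 3/8 → 1 ('c')
  [12] 8/1 → 2 ('cb')
  [13] 1/13 → 1 ('c')
  [14] 13/12 → 2 ('cc')
  [15] 12/11 → 3 ('ccc')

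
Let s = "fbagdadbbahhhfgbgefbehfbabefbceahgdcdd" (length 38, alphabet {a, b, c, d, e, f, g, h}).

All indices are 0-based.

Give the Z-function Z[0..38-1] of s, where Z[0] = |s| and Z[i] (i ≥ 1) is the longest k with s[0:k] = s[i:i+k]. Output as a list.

Z[0]=38
i=1: fresh scan; Z[1]=0
i=2: fresh scan; Z[2]=0
i=3: fresh scan; Z[3]=0
i=4: fresh scan; Z[4]=0
i=5: fresh scan; Z[5]=0
i=6: fresh scan; Z[6]=0
i=7: fresh scan; Z[7]=0
i=8: fresh scan; Z[8]=0
i=9: fresh scan; Z[9]=0
i=10: fresh scan; Z[10]=0
i=11: fresh scan; Z[11]=0
i=12: fresh scan; Z[12]=0
i=13: fresh scan; Z[13]=1 extend→box=[13,14)
i=14: fresh scan; Z[14]=0
i=15: fresh scan; Z[15]=0
i=16: fresh scan; Z[16]=0
i=17: fresh scan; Z[17]=0
i=18: fresh scan; Z[18]=2 extend→box=[18,20)
i=19: min(r-i=1, Z[1]=0)=0; Z[19]=0
i=20: fresh scan; Z[20]=0
i=21: fresh scan; Z[21]=0
i=22: fresh scan; Z[22]=3 extend→box=[22,25)
i=23: min(r-i=2, Z[1]=0)=0; Z[23]=0
i=24: min(r-i=1, Z[2]=0)=0; Z[24]=0
i=25: fresh scan; Z[25]=0
i=26: fresh scan; Z[26]=0
i=27: fresh scan; Z[27]=2 extend→box=[27,29)
i=28: min(r-i=1, Z[1]=0)=0; Z[28]=0
i=29: fresh scan; Z[29]=0
i=30: fresh scan; Z[30]=0
i=31: fresh scan; Z[31]=0
i=32: fresh scan; Z[32]=0
i=33: fresh scan; Z[33]=0
i=34: fresh scan; Z[34]=0
i=35: fresh scan; Z[35]=0
i=36: fresh scan; Z[36]=0
i=37: fresh scan; Z[37]=0

[38, 0, 0, 0, 0, 0, 0, 0, 0, 0, 0, 0, 0, 1, 0, 0, 0, 0, 2, 0, 0, 0, 3, 0, 0, 0, 0, 2, 0, 0, 0, 0, 0, 0, 0, 0, 0, 0]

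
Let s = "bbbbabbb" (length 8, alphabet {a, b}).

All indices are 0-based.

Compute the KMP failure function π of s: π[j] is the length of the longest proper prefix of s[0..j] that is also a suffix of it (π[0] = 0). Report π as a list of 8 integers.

π[0] = 0
j=1 s[j]='b': π[1]=1 (border 'b')
j=2 s[j]='b': π[2]=2 (border 'bb')
j=3 s[j]='b': π[3]=3 (border 'bbb')
j=4 s[j]='a': k: 3→2→1→0; π[4]=0 (border '')
j=5 s[j]='b': π[5]=1 (border 'b')
j=6 s[j]='b': π[6]=2 (border 'bb')
j=7 s[j]='b': π[7]=3 (border 'bbb')

[0, 1, 2, 3, 0, 1, 2, 3]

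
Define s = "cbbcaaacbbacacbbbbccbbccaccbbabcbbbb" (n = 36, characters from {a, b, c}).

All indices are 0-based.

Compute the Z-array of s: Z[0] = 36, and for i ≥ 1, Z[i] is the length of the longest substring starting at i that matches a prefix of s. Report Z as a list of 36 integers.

[36, 0, 0, 1, 0, 0, 0, 3, 0, 0, 0, 1, 0, 3, 0, 0, 0, 0, 1, 4, 0, 0, 1, 1, 0, 1, 3, 0, 0, 0, 0, 3, 0, 0, 0, 0]

Z[0]=36
i=1: fresh scan; Z[1]=0
i=2: fresh scan; Z[2]=0
i=3: fresh scan; Z[3]=1 scan→box=[3,4)
i=4: fresh scan; Z[4]=0
i=5: fresh scan; Z[5]=0
i=6: fresh scan; Z[6]=0
i=7: fresh scan; Z[7]=3 scan→box=[7,10)
i=8: min(r-i=2, Z[1]=0)=0; Z[8]=0
i=9: min(r-i=1, Z[2]=0)=0; Z[9]=0
i=10: fresh scan; Z[10]=0
i=11: fresh scan; Z[11]=1 scan→box=[11,12)
i=12: fresh scan; Z[12]=0
i=13: fresh scan; Z[13]=3 scan→box=[13,16)
i=14: min(r-i=2, Z[1]=0)=0; Z[14]=0
i=15: min(r-i=1, Z[2]=0)=0; Z[15]=0
i=16: fresh scan; Z[16]=0
i=17: fresh scan; Z[17]=0
i=18: fresh scan; Z[18]=1 scan→box=[18,19)
i=19: fresh scan; Z[19]=4 scan→box=[19,23)
i=20: min(r-i=3, Z[1]=0)=0; Z[20]=0
i=21: min(r-i=2, Z[2]=0)=0; Z[21]=0
i=22: min(r-i=1, Z[3]=1)=1; Z[22]=1
i=23: fresh scan; Z[23]=1 scan→box=[23,24)
i=24: fresh scan; Z[24]=0
i=25: fresh scan; Z[25]=1 scan→box=[25,26)
i=26: fresh scan; Z[26]=3 scan→box=[26,29)
i=27: min(r-i=2, Z[1]=0)=0; Z[27]=0
i=28: min(r-i=1, Z[2]=0)=0; Z[28]=0
i=29: fresh scan; Z[29]=0
i=30: fresh scan; Z[30]=0
i=31: fresh scan; Z[31]=3 scan→box=[31,34)
i=32: min(r-i=2, Z[1]=0)=0; Z[32]=0
i=33: min(r-i=1, Z[2]=0)=0; Z[33]=0
i=34: fresh scan; Z[34]=0
i=35: fresh scan; Z[35]=0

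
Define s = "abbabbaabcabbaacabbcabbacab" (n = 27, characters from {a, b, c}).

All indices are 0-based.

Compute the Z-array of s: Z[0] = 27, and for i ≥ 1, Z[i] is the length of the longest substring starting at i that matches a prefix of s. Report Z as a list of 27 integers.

Z[0]=27
i=1: i≥r, start 0; Z[1]=0
i=2: i≥r, start 0; Z[2]=0
i=3: i≥r, start 0; Z[3]=4 grow→box=[3,7)
i=4: min(r-i=3, Z[1]=0)=0; Z[4]=0
i=5: min(r-i=2, Z[2]=0)=0; Z[5]=0
i=6: min(r-i=1, Z[3]=4)=1; Z[6]=1
i=7: i≥r, start 0; Z[7]=2 grow→box=[7,9)
i=8: min(r-i=1, Z[1]=0)=0; Z[8]=0
i=9: i≥r, start 0; Z[9]=0
i=10: i≥r, start 0; Z[10]=4 grow→box=[10,14)
i=11: min(r-i=3, Z[1]=0)=0; Z[11]=0
i=12: min(r-i=2, Z[2]=0)=0; Z[12]=0
i=13: min(r-i=1, Z[3]=4)=1; Z[13]=1
i=14: i≥r, start 0; Z[14]=1 grow→box=[14,15)
i=15: i≥r, start 0; Z[15]=0
i=16: i≥r, start 0; Z[16]=3 grow→box=[16,19)
i=17: min(r-i=2, Z[1]=0)=0; Z[17]=0
i=18: min(r-i=1, Z[2]=0)=0; Z[18]=0
i=19: i≥r, start 0; Z[19]=0
i=20: i≥r, start 0; Z[20]=4 grow→box=[20,24)
i=21: min(r-i=3, Z[1]=0)=0; Z[21]=0
i=22: min(r-i=2, Z[2]=0)=0; Z[22]=0
i=23: min(r-i=1, Z[3]=4)=1; Z[23]=1
i=24: i≥r, start 0; Z[24]=0
i=25: i≥r, start 0; Z[25]=2 grow→box=[25,27)
i=26: min(r-i=1, Z[1]=0)=0; Z[26]=0

[27, 0, 0, 4, 0, 0, 1, 2, 0, 0, 4, 0, 0, 1, 1, 0, 3, 0, 0, 0, 4, 0, 0, 1, 0, 2, 0]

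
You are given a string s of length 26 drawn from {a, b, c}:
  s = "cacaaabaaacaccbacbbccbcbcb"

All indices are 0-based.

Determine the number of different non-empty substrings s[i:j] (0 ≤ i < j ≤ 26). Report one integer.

rank | idx | suffix
   0 |   3 | aaabaaacaccbacbbccbcbcb
   1 |   7 | aaacaccbacbbccbcbcb
   2 |   4 | aabaaacaccbacbbccbcbcb
   3 |   8 | aacaccbacbbccbcbcb
   4 |   5 | abaaacaccbacbbccbcbcb
   5 |   1 | acaaabaaacaccbacbbccbcbcb
   6 |   9 | acaccbacbbccbcbcb
   7 |  15 | acbbccbcbcb
   8 |  11 | accbacbbccbcbcb
   9 |  25 | b
  10 |   6 | baaacaccbacbbccbcbcb
  11 |  14 | bacbbccbcbcb
  12 |  17 | bbccbcbcb
  13 |  23 | bcb
  14 |  21 | bcbcb
  15 |  18 | bccbcbcb
  16 |   2 | caaabaaacaccbacbbccbcbcb
  17 |   0 | cacaaabaaacaccbacbbccbcbcb
  18 |  10 | caccbacbbccbcbcb
  19 |  24 | cb
  20 |  13 | cbacbbccbcbcb
  21 |  16 | cbbccbcbcb
  22 |  22 | cbcb
  23 |  20 | cbcbcb
  24 |  12 | ccbacbbccbcbcb
  25 |  19 | ccbcbcb

SA = [3, 7, 4, 8, 5, 1, 9, 15, 11, 25, 6, 14, 17, 23, 21, 18, 2, 0, 10, 24, 13, 16, 22, 20, 12, 19]
rank  pair      lcp
   1  s[3:],s[7:]  3  'aaa'
   2  s[7:],s[4:]  2  'aa'
   3  s[4:],s[8:]  2  'aa'
   4  s[8:],s[5:]  1  'a'
   5  s[5:],s[1:]  1  'a'
   6  s[1:],s[9:]  3  'aca'
   7  s[9:],s[15:]  2  'ac'
   8  s[15:],s[11:]  2  'ac'
   9  s[11:],s[25:]  0  ''
  10  s[25:],s[6:]  1  'b'
  11  s[6:],s[14:]  2  'ba'
  12  s[14:],s[17:]  1  'b'
  13  s[17:],s[23:]  1  'b'
  14  s[23:],s[21:]  3  'bcb'
  15  s[21:],s[18:]  2  'bc'
  16  s[18:],s[2:]  0  ''
  17  s[2:],s[0:]  2  'ca'
  18  s[0:],s[10:]  3  'cac'
  19  s[10:],s[24:]  1  'c'
  20  s[24:],s[13:]  2  'cb'
  21  s[13:],s[16:]  2  'cb'
  22  s[16:],s[22:]  2  'cb'
  23  s[22:],s[20:]  4  'cbcb'
  24  s[20:],s[12:]  1  'c'
  25  s[12:],s[19:]  3  'ccb'

n(n+1)/2 = 26·27/2 = 351
Σ LCP = 0 + 3 + 2 + 2 + 1 + 1 + 3 + 2 + 2 + 0 + 1 + 2 + 1 + 1 + 3 + 2 + 0 + 2 + 3 + 1 + 2 + 2 + 2 + 4 + 1 + 3 = 46
distinct = 351 − 46 = 305

305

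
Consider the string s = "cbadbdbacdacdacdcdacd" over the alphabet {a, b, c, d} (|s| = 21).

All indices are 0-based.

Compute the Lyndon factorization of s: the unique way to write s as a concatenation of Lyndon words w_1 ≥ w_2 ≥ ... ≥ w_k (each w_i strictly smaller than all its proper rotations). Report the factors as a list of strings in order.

emit factor 1: 'c' (i=0, period=1)
emit factor 2: 'b' (i=1, period=1)
emit factor 3: 'adbdb' (i=2, period=5)
emit factor 4: 'acdacdacdcd' (i=7, period=11)
emit factor 5: 'acd' (i=18, period=3)

["c", "b", "adbdb", "acdacdacdcd", "acd"]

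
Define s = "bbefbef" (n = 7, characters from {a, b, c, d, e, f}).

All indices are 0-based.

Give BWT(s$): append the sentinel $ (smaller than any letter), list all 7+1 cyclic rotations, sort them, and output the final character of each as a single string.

f$fbbbee

rank  rotation  last
    0  $bbefbef  f
    1  bbefbef$  $
    2  bef$bbef  f
    3  befbef$b  b
    4  ef$bbefb  b
    5  efbef$bb  b
    6  f$bbefbe  e
    7  fbef$bbe  e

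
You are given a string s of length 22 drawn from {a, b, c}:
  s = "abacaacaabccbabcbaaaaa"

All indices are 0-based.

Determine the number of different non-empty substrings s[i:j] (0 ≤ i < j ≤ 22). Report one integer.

213

sorted suffixes:
  #0 SA[0]=21  'a'
  #1 SA[1]=20  'aa'
  #2 SA[2]=19  'aaa'
  #3 SA[3]=18  'aaaa'
  #4 SA[4]=17  'aaaaa'
  #5 SA[5]=7  'aabccbabcbaaaaa'
  #6 SA[6]=4  'aacaabccbabcbaaaaa'
  #7 SA[7]=0  'abacaacaabccbabcbaaaaa'
  #8 SA[8]=13  'abcbaaaaa'
  #9 SA[9]=8  'abccbabcbaaaaa'
  #10 SA[10]=5  'acaabccbabcbaaaaa'
  #11 SA[11]=2  'acaacaabccbabcbaaaaa'
  #12 SA[12]=16  'baaaaa'
  #13 SA[13]=12  'babcbaaaaa'
  #14 SA[14]=1  'bacaacaabccbabcbaaaaa'
  #15 SA[15]=14  'bcbaaaaa'
  #16 SA[16]=9  'bccbabcbaaaaa'
  #17 SA[17]=6  'caabccbabcbaaaaa'
  #18 SA[18]=3  'caacaabccbabcbaaaaa'
  #19 SA[19]=15  'cbaaaaa'
  #20 SA[20]=11  'cbabcbaaaaa'
  #21 SA[21]=10  'ccbabcbaaaaa'

SA = [21, 20, 19, 18, 17, 7, 4, 0, 13, 8, 5, 2, 16, 12, 1, 14, 9, 6, 3, 15, 11, 10]
rank  pair      lcp
   1  s[21:],s[20:]  1  'a'
   2  s[20:],s[19:]  2  'aa'
   3  s[19:],s[18:]  3  'aaa'
   4  s[18:],s[17:]  4  'aaaa'
   5  s[17:],s[7:]  2  'aa'
   6  s[7:],s[4:]  2  'aa'
   7  s[4:],s[0:]  1  'a'
   8  s[0:],s[13:]  2  'ab'
   9  s[13:],s[8:]  3  'abc'
  10  s[8:],s[5:]  1  'a'
  11  s[5:],s[2:]  4  'acaa'
  12  s[2:],s[16:]  0  ''
  13  s[16:],s[12:]  2  'ba'
  14  s[12:],s[1:]  2  'ba'
  15  s[1:],s[14:]  1  'b'
  16  s[14:],s[9:]  2  'bc'
  17  s[9:],s[6:]  0  ''
  18  s[6:],s[3:]  3  'caa'
  19  s[3:],s[15:]  1  'c'
  20  s[15:],s[11:]  3  'cba'
  21  s[11:],s[10:]  1  'c'

n(n+1)/2 = 22·23/2 = 253
Σ LCP = 0 + 1 + 2 + 3 + 4 + 2 + 2 + 1 + 2 + 3 + 1 + 4 + 0 + 2 + 2 + 1 + 2 + 0 + 3 + 1 + 3 + 1 = 40
distinct = 253 − 40 = 213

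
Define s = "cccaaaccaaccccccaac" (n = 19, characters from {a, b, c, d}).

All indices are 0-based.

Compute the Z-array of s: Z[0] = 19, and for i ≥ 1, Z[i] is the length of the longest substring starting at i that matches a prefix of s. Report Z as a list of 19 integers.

[19, 2, 1, 0, 0, 0, 2, 1, 0, 0, 3, 3, 3, 5, 2, 1, 0, 0, 1]

Z[0]=19
i=1: outside box; Z[1]=2 grow→box=[1,3)
i=2: min(r-i=1, Z[1]=2)=1; Z[2]=1
i=3: outside box; Z[3]=0
i=4: outside box; Z[4]=0
i=5: outside box; Z[5]=0
i=6: outside box; Z[6]=2 grow→box=[6,8)
i=7: min(r-i=1, Z[1]=2)=1; Z[7]=1
i=8: outside box; Z[8]=0
i=9: outside box; Z[9]=0
i=10: outside box; Z[10]=3 grow→box=[10,13)
i=11: min(r-i=2, Z[1]=2)=2; Z[11]=3 grow→box=[11,14)
i=12: min(r-i=2, Z[1]=2)=2; Z[12]=3 grow→box=[12,15)
i=13: min(r-i=2, Z[1]=2)=2; Z[13]=5 grow→box=[13,18)
i=14: min(r-i=4, Z[1]=2)=2; Z[14]=2
i=15: min(r-i=3, Z[2]=1)=1; Z[15]=1
i=16: min(r-i=2, Z[3]=0)=0; Z[16]=0
i=17: min(r-i=1, Z[4]=0)=0; Z[17]=0
i=18: outside box; Z[18]=1 grow→box=[18,19)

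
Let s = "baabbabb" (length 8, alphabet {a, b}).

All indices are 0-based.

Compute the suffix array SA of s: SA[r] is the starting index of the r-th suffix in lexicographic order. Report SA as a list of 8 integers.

[1, 5, 2, 7, 0, 4, 6, 3]

sorted suffixes:
  #0 SA[0]=1  'aabbabb'
  #1 SA[1]=5  'abb'
  #2 SA[2]=2  'abbabb'
  #3 SA[3]=7  'b'
  #4 SA[4]=0  'baabbabb'
  #5 SA[5]=4  'babb'
  #6 SA[6]=6  'bb'
  #7 SA[7]=3  'bbabb'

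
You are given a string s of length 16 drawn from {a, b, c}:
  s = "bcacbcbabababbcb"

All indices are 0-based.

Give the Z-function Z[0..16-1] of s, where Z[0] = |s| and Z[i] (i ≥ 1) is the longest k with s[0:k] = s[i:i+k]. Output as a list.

[16, 0, 0, 0, 2, 0, 1, 0, 1, 0, 1, 0, 1, 2, 0, 1]

Z[0]=16
i=1: outside box; Z[1]=0
i=2: outside box; Z[2]=0
i=3: outside box; Z[3]=0
i=4: outside box; Z[4]=2 extend→box=[4,6)
i=5: min(r-i=1, Z[1]=0)=0; Z[5]=0
i=6: outside box; Z[6]=1 extend→box=[6,7)
i=7: outside box; Z[7]=0
i=8: outside box; Z[8]=1 extend→box=[8,9)
i=9: outside box; Z[9]=0
i=10: outside box; Z[10]=1 extend→box=[10,11)
i=11: outside box; Z[11]=0
i=12: outside box; Z[12]=1 extend→box=[12,13)
i=13: outside box; Z[13]=2 extend→box=[13,15)
i=14: min(r-i=1, Z[1]=0)=0; Z[14]=0
i=15: outside box; Z[15]=1 extend→box=[15,16)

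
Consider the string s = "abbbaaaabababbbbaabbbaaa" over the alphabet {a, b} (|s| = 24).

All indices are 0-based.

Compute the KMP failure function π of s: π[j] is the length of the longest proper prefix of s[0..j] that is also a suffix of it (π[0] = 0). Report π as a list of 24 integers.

[0, 0, 0, 0, 1, 1, 1, 1, 2, 1, 2, 1, 2, 3, 4, 0, 1, 1, 2, 3, 4, 5, 6, 7]

π[0] = 0
j=1 s[j]='b': π[1]=0 (border '')
j=2 s[j]='b': π[2]=0 (border '')
j=3 s[j]='b': π[3]=0 (border '')
j=4 s[j]='a': π[4]=1 (border 'a')
j=5 s[j]='a': k: 1→0; π[5]=1 (border 'a')
j=6 s[j]='a': k: 1→0; π[6]=1 (border 'a')
j=7 s[j]='a': k: 1→0; π[7]=1 (border 'a')
j=8 s[j]='b': π[8]=2 (border 'ab')
j=9 s[j]='a': k: 2→0; π[9]=1 (border 'a')
j=10 s[j]='b': π[10]=2 (border 'ab')
j=11 s[j]='a': k: 2→0; π[11]=1 (border 'a')
j=12 s[j]='b': π[12]=2 (border 'ab')
j=13 s[j]='b': π[13]=3 (border 'abb')
j=14 s[j]='b': π[14]=4 (border 'abbb')
j=15 s[j]='b': k: 4→0; π[15]=0 (border '')
j=16 s[j]='a': π[16]=1 (border 'a')
j=17 s[j]='a': k: 1→0; π[17]=1 (border 'a')
j=18 s[j]='b': π[18]=2 (border 'ab')
j=19 s[j]='b': π[19]=3 (border 'abb')
j=20 s[j]='b': π[20]=4 (border 'abbb')
j=21 s[j]='a': π[21]=5 (border 'abbba')
j=22 s[j]='a': π[22]=6 (border 'abbbaa')
j=23 s[j]='a': π[23]=7 (border 'abbbaaa')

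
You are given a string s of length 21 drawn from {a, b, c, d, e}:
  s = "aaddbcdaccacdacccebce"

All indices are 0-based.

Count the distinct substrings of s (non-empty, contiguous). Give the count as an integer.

rank | idx | suffix
   0 |   0 | aaddbcdaccacdacccebce
   1 |   7 | accacdacccebce
   2 |  13 | acccebce
   3 |  10 | acdacccebce
   4 |   1 | addbcdaccacdacccebce
   5 |   4 | bcdaccacdacccebce
   6 |  18 | bce
   7 |   9 | cacdacccebce
   8 |   8 | ccacdacccebce
   9 |  14 | cccebce
  10 |  15 | ccebce
  11 |   5 | cdaccacdacccebce
  12 |  11 | cdacccebce
  13 |  19 | ce
  14 |  16 | cebce
  15 |   6 | daccacdacccebce
  16 |  12 | dacccebce
  17 |   3 | dbcdaccacdacccebce
  18 |   2 | ddbcdaccacdacccebce
  19 |  20 | e
  20 |  17 | ebce

SA = [0, 7, 13, 10, 1, 4, 18, 9, 8, 14, 15, 5, 11, 19, 16, 6, 12, 3, 2, 20, 17]
i: (SA[i-1],SA[i]) lcp shared
  1: (0,7) 1 'a'
  2: (7,13) 3 'acc'
  3: (13,10) 2 'ac'
  4: (10,1) 1 'a'
  5: (1,4) 0 ''
  6: (4,18) 2 'bc'
  7: (18,9) 0 ''
  8: (9,8) 1 'c'
  9: (8,14) 2 'cc'
  10: (14,15) 2 'cc'
  11: (15,5) 1 'c'
  12: (5,11) 5 'cdacc'
  13: (11,19) 1 'c'
  14: (19,16) 2 'ce'
  15: (16,6) 0 ''
  16: (6,12) 4 'dacc'
  17: (12,3) 1 'd'
  18: (3,2) 1 'd'
  19: (2,20) 0 ''
  20: (20,17) 1 'e'

n(n+1)/2 = 21·22/2 = 231
Σ LCP = 0 + 1 + 3 + 2 + 1 + 0 + 2 + 0 + 1 + 2 + 2 + 1 + 5 + 1 + 2 + 0 + 4 + 1 + 1 + 0 + 1 = 30
distinct = 231 − 30 = 201

201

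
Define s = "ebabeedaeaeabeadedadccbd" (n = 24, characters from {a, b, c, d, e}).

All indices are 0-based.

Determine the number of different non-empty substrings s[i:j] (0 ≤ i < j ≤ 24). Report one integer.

sorted suffixes:
  #0 SA[0]=11  'abeadedadccbd'
  #1 SA[1]=2  'abeedaeaeabeadedadccbd'
  #2 SA[2]=18  'adccbd'
  #3 SA[3]=14  'adedadccbd'
  #4 SA[4]=9  'aeabeadedadccbd'
  #5 SA[5]=7  'aeaeabeadedadccbd'
  #6 SA[6]=1  'babeedaeaeabeadedadccbd'
  #7 SA[7]=22  'bd'
  #8 SA[8]=12  'beadedadccbd'
  #9 SA[9]=3  'beedaeaeabeadedadccbd'
  #10 SA[10]=21  'cbd'
  #11 SA[11]=20  'ccbd'
  #12 SA[12]=23  'd'
  #13 SA[13]=17  'dadccbd'
  #14 SA[14]=6  'daeaeabeadedadccbd'
  #15 SA[15]=19  'dccbd'
  #16 SA[16]=15  'dedadccbd'
  #17 SA[17]=10  'eabeadedadccbd'
  #18 SA[18]=13  'eadedadccbd'
  #19 SA[19]=8  'eaeabeadedadccbd'
  #20 SA[20]=0  'ebabeedaeaeabeadedadccbd'
  #21 SA[21]=16  'edadccbd'
  #22 SA[22]=5  'edaeaeabeadedadccbd'
  #23 SA[23]=4  'eedaeaeabeadedadccbd'

SA = [11, 2, 18, 14, 9, 7, 1, 22, 12, 3, 21, 20, 23, 17, 6, 19, 15, 10, 13, 8, 0, 16, 5, 4]
[i] adj suffixes → lcp
  [1] 11/2 → 3 ('abe')
  [2] 2/18 → 1 ('a')
  [3] 18/14 → 2 ('ad')
  [4] 14/9 → 1 ('a')
  [5] 9/7 → 3 ('aea')
  [6] 7/1 → 0 ('')
  [7] 1/22 → 1 ('b')
  [8] 22/12 → 1 ('b')
  [9] 12/3 → 2 ('be')
  [10] 3/21 → 0 ('')
  [11] 21/20 → 1 ('c')
  [12] 20/23 → 0 ('')
  [13] 23/17 → 1 ('d')
  [14] 17/6 → 2 ('da')
  [15] 6/19 → 1 ('d')
  [16] 19/15 → 1 ('d')
  [17] 15/10 → 0 ('')
  [18] 10/13 → 2 ('ea')
  [19] 13/8 → 2 ('ea')
  [20] 8/0 → 1 ('e')
  [21] 0/16 → 1 ('e')
  [22] 16/5 → 3 ('eda')
  [23] 5/4 → 1 ('e')

n(n+1)/2 = 24·25/2 = 300
Σ LCP = 0 + 3 + 1 + 2 + 1 + 3 + 0 + 1 + 1 + 2 + 0 + 1 + 0 + 1 + 2 + 1 + 1 + 0 + 2 + 2 + 1 + 1 + 3 + 1 = 30
distinct = 300 − 30 = 270

270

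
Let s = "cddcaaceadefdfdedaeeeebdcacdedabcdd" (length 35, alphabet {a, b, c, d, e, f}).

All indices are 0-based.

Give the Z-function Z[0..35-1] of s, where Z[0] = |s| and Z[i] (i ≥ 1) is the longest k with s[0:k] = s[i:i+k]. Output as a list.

Z[0]=35
i=1: i≥r, start 0; Z[1]=0
i=2: i≥r, start 0; Z[2]=0
i=3: i≥r, start 0; Z[3]=1 scan→box=[3,4)
i=4: i≥r, start 0; Z[4]=0
i=5: i≥r, start 0; Z[5]=0
i=6: i≥r, start 0; Z[6]=1 scan→box=[6,7)
i=7: i≥r, start 0; Z[7]=0
i=8: i≥r, start 0; Z[8]=0
i=9: i≥r, start 0; Z[9]=0
i=10: i≥r, start 0; Z[10]=0
i=11: i≥r, start 0; Z[11]=0
i=12: i≥r, start 0; Z[12]=0
i=13: i≥r, start 0; Z[13]=0
i=14: i≥r, start 0; Z[14]=0
i=15: i≥r, start 0; Z[15]=0
i=16: i≥r, start 0; Z[16]=0
i=17: i≥r, start 0; Z[17]=0
i=18: i≥r, start 0; Z[18]=0
i=19: i≥r, start 0; Z[19]=0
i=20: i≥r, start 0; Z[20]=0
i=21: i≥r, start 0; Z[21]=0
i=22: i≥r, start 0; Z[22]=0
i=23: i≥r, start 0; Z[23]=0
i=24: i≥r, start 0; Z[24]=1 scan→box=[24,25)
i=25: i≥r, start 0; Z[25]=0
i=26: i≥r, start 0; Z[26]=2 scan→box=[26,28)
i=27: min(r-i=1, Z[1]=0)=0; Z[27]=0
i=28: i≥r, start 0; Z[28]=0
i=29: i≥r, start 0; Z[29]=0
i=30: i≥r, start 0; Z[30]=0
i=31: i≥r, start 0; Z[31]=0
i=32: i≥r, start 0; Z[32]=3 scan→box=[32,35)
i=33: min(r-i=2, Z[1]=0)=0; Z[33]=0
i=34: min(r-i=1, Z[2]=0)=0; Z[34]=0

[35, 0, 0, 1, 0, 0, 1, 0, 0, 0, 0, 0, 0, 0, 0, 0, 0, 0, 0, 0, 0, 0, 0, 0, 1, 0, 2, 0, 0, 0, 0, 0, 3, 0, 0]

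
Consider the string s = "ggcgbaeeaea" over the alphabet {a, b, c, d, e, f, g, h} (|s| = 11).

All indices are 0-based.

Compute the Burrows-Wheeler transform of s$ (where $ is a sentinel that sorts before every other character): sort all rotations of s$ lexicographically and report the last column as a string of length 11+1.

rank  rotation      last
    0  $ggcgbaeeaea  a
    1  a$ggcgbaeeae  e
    2  aea$ggcgbaee  e
    3  aeeaea$ggcgb  b
    4  baeeaea$ggcg  g
    5  cgbaeeaea$gg  g
    6  ea$ggcgbaeea  a
    7  eaea$ggcgbae  e
    8  eeaea$ggcgba  a
    9  gbaeeaea$ggc  c
   10  gcgbaeeaea$g  g
   11  ggcgbaeeaea$  $

aeebggaeacg$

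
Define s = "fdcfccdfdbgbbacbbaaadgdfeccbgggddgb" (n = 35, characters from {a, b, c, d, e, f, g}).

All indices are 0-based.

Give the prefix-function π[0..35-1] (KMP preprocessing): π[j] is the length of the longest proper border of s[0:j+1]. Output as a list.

π[0] = 0
j=1 s[j]='d': π[1]=0 (border '')
j=2 s[j]='c': π[2]=0 (border '')
j=3 s[j]='f': π[3]=1 (border 'f')
j=4 s[j]='c': k: 1→0; π[4]=0 (border '')
j=5 s[j]='c': π[5]=0 (border '')
j=6 s[j]='d': π[6]=0 (border '')
j=7 s[j]='f': π[7]=1 (border 'f')
j=8 s[j]='d': π[8]=2 (border 'fd')
j=9 s[j]='b': k: 2→0; π[9]=0 (border '')
j=10 s[j]='g': π[10]=0 (border '')
j=11 s[j]='b': π[11]=0 (border '')
j=12 s[j]='b': π[12]=0 (border '')
j=13 s[j]='a': π[13]=0 (border '')
j=14 s[j]='c': π[14]=0 (border '')
j=15 s[j]='b': π[15]=0 (border '')
j=16 s[j]='b': π[16]=0 (border '')
j=17 s[j]='a': π[17]=0 (border '')
j=18 s[j]='a': π[18]=0 (border '')
j=19 s[j]='a': π[19]=0 (border '')
j=20 s[j]='d': π[20]=0 (border '')
j=21 s[j]='g': π[21]=0 (border '')
j=22 s[j]='d': π[22]=0 (border '')
j=23 s[j]='f': π[23]=1 (border 'f')
j=24 s[j]='e': k: 1→0; π[24]=0 (border '')
j=25 s[j]='c': π[25]=0 (border '')
j=26 s[j]='c': π[26]=0 (border '')
j=27 s[j]='b': π[27]=0 (border '')
j=28 s[j]='g': π[28]=0 (border '')
j=29 s[j]='g': π[29]=0 (border '')
j=30 s[j]='g': π[30]=0 (border '')
j=31 s[j]='d': π[31]=0 (border '')
j=32 s[j]='d': π[32]=0 (border '')
j=33 s[j]='g': π[33]=0 (border '')
j=34 s[j]='b': π[34]=0 (border '')

[0, 0, 0, 1, 0, 0, 0, 1, 2, 0, 0, 0, 0, 0, 0, 0, 0, 0, 0, 0, 0, 0, 0, 1, 0, 0, 0, 0, 0, 0, 0, 0, 0, 0, 0]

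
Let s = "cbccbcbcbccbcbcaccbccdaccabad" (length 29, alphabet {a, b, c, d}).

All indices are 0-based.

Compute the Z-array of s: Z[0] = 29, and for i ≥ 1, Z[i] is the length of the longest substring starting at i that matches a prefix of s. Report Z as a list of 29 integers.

Z[0]=29
i=1: outside box; Z[1]=0
i=2: outside box; Z[2]=1 grow→box=[2,3)
i=3: outside box; Z[3]=3 grow→box=[3,6)
i=4: min(r-i=2, Z[1]=0)=0; Z[4]=0
i=5: min(r-i=1, Z[2]=1)=1; Z[5]=3 grow→box=[5,8)
i=6: min(r-i=2, Z[1]=0)=0; Z[6]=0
i=7: min(r-i=1, Z[2]=1)=1; Z[7]=8 grow→box=[7,15)
i=8: min(r-i=7, Z[1]=0)=0; Z[8]=0
i=9: min(r-i=6, Z[2]=1)=1; Z[9]=1
i=10: min(r-i=5, Z[3]=3)=3; Z[10]=3
i=11: min(r-i=4, Z[4]=0)=0; Z[11]=0
i=12: min(r-i=3, Z[5]=3)=3; Z[12]=3
i=13: min(r-i=2, Z[6]=0)=0; Z[13]=0
i=14: min(r-i=1, Z[7]=8)=1; Z[14]=1
i=15: outside box; Z[15]=0
i=16: outside box; Z[16]=1 grow→box=[16,17)
i=17: outside box; Z[17]=4 grow→box=[17,21)
i=18: min(r-i=3, Z[1]=0)=0; Z[18]=0
i=19: min(r-i=2, Z[2]=1)=1; Z[19]=1
i=20: min(r-i=1, Z[3]=3)=1; Z[20]=1
i=21: outside box; Z[21]=0
i=22: outside box; Z[22]=0
i=23: outside box; Z[23]=1 grow→box=[23,24)
i=24: outside box; Z[24]=1 grow→box=[24,25)
i=25: outside box; Z[25]=0
i=26: outside box; Z[26]=0
i=27: outside box; Z[27]=0
i=28: outside box; Z[28]=0

[29, 0, 1, 3, 0, 3, 0, 8, 0, 1, 3, 0, 3, 0, 1, 0, 1, 4, 0, 1, 1, 0, 0, 1, 1, 0, 0, 0, 0]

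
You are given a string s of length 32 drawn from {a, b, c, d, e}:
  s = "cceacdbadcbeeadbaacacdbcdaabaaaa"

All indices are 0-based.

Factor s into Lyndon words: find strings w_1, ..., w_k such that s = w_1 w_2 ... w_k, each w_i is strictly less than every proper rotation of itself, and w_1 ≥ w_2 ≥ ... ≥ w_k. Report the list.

emit factor 1: 'cce' (i=0, period=3)
emit factor 2: 'acdbadcbeeadb' (i=3, period=13)
emit factor 3: 'aacacdbcd' (i=16, period=9)
emit factor 4: 'aab' (i=25, period=3)
emit factor 5: 'a' (i=28, period=1)
emit factor 6: 'a' (i=29, period=1)
emit factor 7: 'a' (i=30, period=1)
emit factor 8: 'a' (i=31, period=1)

["cce", "acdbadcbeeadb", "aacacdbcd", "aab", "a", "a", "a", "a"]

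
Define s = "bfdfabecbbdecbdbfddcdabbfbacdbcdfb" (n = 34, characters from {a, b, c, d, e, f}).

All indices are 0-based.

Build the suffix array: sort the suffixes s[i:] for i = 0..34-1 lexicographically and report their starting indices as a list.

sorted suffixes:
  #0 SA[0]=21  'abbfbacdbcdfb'
  #1 SA[1]=4  'abecbbdecbdbfddcdabbfbacdbcdfb'
  #2 SA[2]=26  'acdbcdfb'
  #3 SA[3]=33  'b'
  #4 SA[4]=25  'bacdbcdfb'
  #5 SA[5]=8  'bbdecbdbfddcdabbfbacdbcdfb'
  #6 SA[6]=22  'bbfbacdbcdfb'
  #7 SA[7]=29  'bcdfb'
  #8 SA[8]=13  'bdbfddcdabbfbacdbcdfb'
  #9 SA[9]=9  'bdecbdbfddcdabbfbacdbcdfb'
  #10 SA[10]=5  'becbbdecbdbfddcdabbfbacdbcdfb'
  #11 SA[11]=23  'bfbacdbcdfb'
  #12 SA[12]=15  'bfddcdabbfbacdbcdfb'
  #13 SA[13]=0  'bfdfabecbbdecbdbfddcdabbfbacdbcdfb'
  #14 SA[14]=7  'cbbdecbdbfddcdabbfbacdbcdfb'
  #15 SA[15]=12  'cbdbfddcdabbfbacdbcdfb'
  #16 SA[16]=19  'cdabbfbacdbcdfb'
  #17 SA[17]=27  'cdbcdfb'
  #18 SA[18]=30  'cdfb'
  #19 SA[19]=20  'dabbfbacdbcdfb'
  #20 SA[20]=28  'dbcdfb'
  #21 SA[21]=14  'dbfddcdabbfbacdbcdfb'
  #22 SA[22]=18  'dcdabbfbacdbcdfb'
  #23 SA[23]=17  'ddcdabbfbacdbcdfb'
  #24 SA[24]=10  'decbdbfddcdabbfbacdbcdfb'
  #25 SA[25]=2  'dfabecbbdecbdbfddcdabbfbacdbcdfb'
  #26 SA[26]=31  'dfb'
  #27 SA[27]=6  'ecbbdecbdbfddcdabbfbacdbcdfb'
  #28 SA[28]=11  'ecbdbfddcdabbfbacdbcdfb'
  #29 SA[29]=3  'fabecbbdecbdbfddcdabbfbacdbcdfb'
  #30 SA[30]=32  'fb'
  #31 SA[31]=24  'fbacdbcdfb'
  #32 SA[32]=16  'fddcdabbfbacdbcdfb'
  #33 SA[33]=1  'fdfabecbbdecbdbfddcdabbfbacdbcdfb'

[21, 4, 26, 33, 25, 8, 22, 29, 13, 9, 5, 23, 15, 0, 7, 12, 19, 27, 30, 20, 28, 14, 18, 17, 10, 2, 31, 6, 11, 3, 32, 24, 16, 1]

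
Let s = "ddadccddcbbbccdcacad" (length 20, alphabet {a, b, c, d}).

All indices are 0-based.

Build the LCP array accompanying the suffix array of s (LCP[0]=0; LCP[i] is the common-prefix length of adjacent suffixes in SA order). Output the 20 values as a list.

[0, 1, 2, 0, 2, 1, 0, 2, 1, 1, 3, 1, 2, 0, 1, 1, 2, 2, 1, 2]

rank | idx | suffix
   0 |  16 | acad
   1 |  18 | ad
   2 |   2 | adccddcbbbccdcacad
   3 |   9 | bbbccdcacad
   4 |  10 | bbccdcacad
   5 |  11 | bccdcacad
   6 |  15 | cacad
   7 |  17 | cad
   8 |   8 | cbbbccdcacad
   9 |  12 | ccdcacad
  10 |   4 | ccddcbbbccdcacad
  11 |  13 | cdcacad
  12 |   5 | cddcbbbccdcacad
  13 |  19 | d
  14 |   1 | dadccddcbbbccdcacad
  15 |  14 | dcacad
  16 |   7 | dcbbbccdcacad
  17 |   3 | dccddcbbbccdcacad
  18 |   0 | ddadccddcbbbccdcacad
  19 |   6 | ddcbbbccdcacad

SA = [16, 18, 2, 9, 10, 11, 15, 17, 8, 12, 4, 13, 5, 19, 1, 14, 7, 3, 0, 6]
rank  pair      lcp
   1  s[16:],s[18:]  1  'a'
   2  s[18:],s[2:]  2  'ad'
   3  s[2:],s[9:]  0  ''
   4  s[9:],s[10:]  2  'bb'
   5  s[10:],s[11:]  1  'b'
   6  s[11:],s[15:]  0  ''
   7  s[15:],s[17:]  2  'ca'
   8  s[17:],s[8:]  1  'c'
   9  s[8:],s[12:]  1  'c'
  10  s[12:],s[4:]  3  'ccd'
  11  s[4:],s[13:]  1  'c'
  12  s[13:],s[5:]  2  'cd'
  13  s[5:],s[19:]  0  ''
  14  s[19:],s[1:]  1  'd'
  15  s[1:],s[14:]  1  'd'
  16  s[14:],s[7:]  2  'dc'
  17  s[7:],s[3:]  2  'dc'
  18  s[3:],s[0:]  1  'd'
  19  s[0:],s[6:]  2  'dd'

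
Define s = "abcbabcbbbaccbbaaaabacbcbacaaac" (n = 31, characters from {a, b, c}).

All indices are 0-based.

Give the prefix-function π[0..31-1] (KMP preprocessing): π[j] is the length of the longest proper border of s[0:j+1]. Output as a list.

[0, 0, 0, 0, 1, 2, 3, 4, 0, 0, 1, 0, 0, 0, 0, 1, 1, 1, 1, 2, 1, 0, 0, 0, 0, 1, 0, 1, 1, 1, 0]

π[0] = 0
j=1 s[j]='b': π[1]=0 (border '')
j=2 s[j]='c': π[2]=0 (border '')
j=3 s[j]='b': π[3]=0 (border '')
j=4 s[j]='a': π[4]=1 (border 'a')
j=5 s[j]='b': π[5]=2 (border 'ab')
j=6 s[j]='c': π[6]=3 (border 'abc')
j=7 s[j]='b': π[7]=4 (border 'abcb')
j=8 s[j]='b': k: 4→0; π[8]=0 (border '')
j=9 s[j]='b': π[9]=0 (border '')
j=10 s[j]='a': π[10]=1 (border 'a')
j=11 s[j]='c': k: 1→0; π[11]=0 (border '')
j=12 s[j]='c': π[12]=0 (border '')
j=13 s[j]='b': π[13]=0 (border '')
j=14 s[j]='b': π[14]=0 (border '')
j=15 s[j]='a': π[15]=1 (border 'a')
j=16 s[j]='a': k: 1→0; π[16]=1 (border 'a')
j=17 s[j]='a': k: 1→0; π[17]=1 (border 'a')
j=18 s[j]='a': k: 1→0; π[18]=1 (border 'a')
j=19 s[j]='b': π[19]=2 (border 'ab')
j=20 s[j]='a': k: 2→0; π[20]=1 (border 'a')
j=21 s[j]='c': k: 1→0; π[21]=0 (border '')
j=22 s[j]='b': π[22]=0 (border '')
j=23 s[j]='c': π[23]=0 (border '')
j=24 s[j]='b': π[24]=0 (border '')
j=25 s[j]='a': π[25]=1 (border 'a')
j=26 s[j]='c': k: 1→0; π[26]=0 (border '')
j=27 s[j]='a': π[27]=1 (border 'a')
j=28 s[j]='a': k: 1→0; π[28]=1 (border 'a')
j=29 s[j]='a': k: 1→0; π[29]=1 (border 'a')
j=30 s[j]='c': k: 1→0; π[30]=0 (border '')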